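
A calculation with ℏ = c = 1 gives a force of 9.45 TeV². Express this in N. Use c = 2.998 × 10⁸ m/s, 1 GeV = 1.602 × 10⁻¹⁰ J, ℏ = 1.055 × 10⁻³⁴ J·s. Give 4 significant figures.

Force is [E]/[L] = [E]²/(ℏc); restore (ℏc)⁻¹.
1 GeV² → 1/(ℏc) × (1 GeV in J)² = 8.114 × 10⁵ N.
Convert the energy scale: 9.45 TeV² = 9.45 × 10⁶ GeV².
Result: 9.45 × 10⁶ × 8.114 × 10⁵ = 7.668 × 10¹² N.

7.668 × 10¹² N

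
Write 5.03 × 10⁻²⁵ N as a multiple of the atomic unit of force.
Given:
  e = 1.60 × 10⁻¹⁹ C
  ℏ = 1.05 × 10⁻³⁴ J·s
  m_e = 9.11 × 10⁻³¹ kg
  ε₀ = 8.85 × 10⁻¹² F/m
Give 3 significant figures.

atomic unit of force: F_au = E_h/a₀ = m_e²e⁶/((4πε₀)³ℏ⁴) = 8.33 × 10⁻⁸ N.
5.03 × 10⁻²⁵ / 8.33 × 10⁻⁸ = 6.04 × 10⁻¹⁸

6.04 × 10⁻¹⁸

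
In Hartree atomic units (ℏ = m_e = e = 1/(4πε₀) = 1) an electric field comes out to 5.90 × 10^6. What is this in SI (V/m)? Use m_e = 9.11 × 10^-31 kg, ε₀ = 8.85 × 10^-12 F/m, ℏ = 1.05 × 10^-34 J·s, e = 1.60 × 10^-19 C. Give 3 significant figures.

One atomic unit of electric field: E_au = E_h/(e a₀) = m_e²e⁵/((4πε₀)³ℏ⁴) = 5.20 × 10^11 V/m.
5.90 × 10^6 × 5.20 × 10^11 V/m = 3.07 × 10^18 V/m

3.07 × 10^18 V/m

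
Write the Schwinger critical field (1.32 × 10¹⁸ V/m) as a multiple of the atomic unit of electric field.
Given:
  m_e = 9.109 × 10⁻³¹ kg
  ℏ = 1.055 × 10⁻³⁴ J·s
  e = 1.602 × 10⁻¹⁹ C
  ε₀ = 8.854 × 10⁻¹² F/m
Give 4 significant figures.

atomic unit of electric field: E_au = E_h/(e a₀) = m_e²e⁵/((4πε₀)³ℏ⁴) = 5.131 × 10¹¹ V/m.
1.32 × 10¹⁸ / 5.131 × 10¹¹ = 2.573 × 10⁶

2.573 × 10⁶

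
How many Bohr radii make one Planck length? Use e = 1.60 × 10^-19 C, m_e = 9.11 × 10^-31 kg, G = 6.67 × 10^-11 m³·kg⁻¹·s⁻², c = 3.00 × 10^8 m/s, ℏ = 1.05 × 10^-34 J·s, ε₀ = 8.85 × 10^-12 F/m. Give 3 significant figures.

Planck length: ℓ_P = √(ℏG/c³) = 1.61 × 10^-35 m
Bohr radius: a₀ = 4πε₀ℏ²/(m_e e²) = 5.26 × 10^-11 m
ratio = 1.61 × 10^-35 / 5.26 × 10^-11 = 3.06 × 10^-25

3.06 × 10^-25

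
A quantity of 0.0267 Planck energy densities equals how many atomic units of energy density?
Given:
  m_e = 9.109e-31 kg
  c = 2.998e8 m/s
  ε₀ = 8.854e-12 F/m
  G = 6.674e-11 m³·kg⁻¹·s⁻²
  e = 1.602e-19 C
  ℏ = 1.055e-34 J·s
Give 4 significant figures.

Planck energy density: u_P = c⁷/(ℏG²) = 4.632e113 J/m³
atomic unit of energy density: u_au = E_h/a₀³ = m_e⁴e¹⁰/((4πε₀)⁵ℏ⁸) = 2.929e13 J/m³
0.0267 × 4.632e113 / 2.929e13 = 4.222e98

4.222e98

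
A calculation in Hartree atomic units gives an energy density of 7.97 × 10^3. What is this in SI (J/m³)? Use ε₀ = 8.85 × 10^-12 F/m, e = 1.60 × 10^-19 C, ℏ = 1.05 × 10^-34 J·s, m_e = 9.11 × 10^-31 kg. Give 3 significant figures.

One atomic unit of energy density: u_au = E_h/a₀³ = m_e⁴e¹⁰/((4πε₀)⁵ℏ⁸) = 3.01 × 10^13 J/m³.
7.97 × 10^3 × 3.01 × 10^13 J/m³ = 2.40 × 10^17 J/m³

2.40 × 10^17 J/m³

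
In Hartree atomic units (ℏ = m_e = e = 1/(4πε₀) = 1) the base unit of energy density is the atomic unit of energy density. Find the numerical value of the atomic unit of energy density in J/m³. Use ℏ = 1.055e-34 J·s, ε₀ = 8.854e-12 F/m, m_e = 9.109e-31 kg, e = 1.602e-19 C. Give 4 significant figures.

2.929e13 J/m³

u_au = E_h/a₀³ = m_e⁴e¹⁰/((4πε₀)⁵ℏ⁸)
E_h = 4.354e-18 J
a₀ = 5.297e-11 m
E_h/a₀³ = 2.929e13 J/m³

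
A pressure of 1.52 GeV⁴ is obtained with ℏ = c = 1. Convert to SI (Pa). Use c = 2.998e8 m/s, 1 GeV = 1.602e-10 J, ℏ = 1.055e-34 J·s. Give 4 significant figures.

Pressure is [E]/[L]³ = [E]⁴/(ℏc)³.
1 GeV⁴ → 1/(ℏc)³ × (1 GeV in J)⁴ = 2.082e37 Pa.
Result: 1.52 × 2.082e37 = 3.164e37 Pa.

3.164e37 Pa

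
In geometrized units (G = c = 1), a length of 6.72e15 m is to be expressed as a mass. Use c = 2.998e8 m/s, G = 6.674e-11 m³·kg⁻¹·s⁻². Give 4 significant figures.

9.050e42 kg

Length → mass via c²/G.
6.72e15 m × (c²/G) = 9.050e42 kg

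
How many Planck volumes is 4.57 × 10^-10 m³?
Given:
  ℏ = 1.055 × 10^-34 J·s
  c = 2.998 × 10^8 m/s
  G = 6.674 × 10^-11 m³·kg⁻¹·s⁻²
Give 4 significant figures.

1.082 × 10^95

Planck volume: V_P = (ℏG/c³)^(3/2) = 4.224 × 10^-105 m³.
4.57 × 10^-10 / 4.224 × 10^-105 = 1.082 × 10^95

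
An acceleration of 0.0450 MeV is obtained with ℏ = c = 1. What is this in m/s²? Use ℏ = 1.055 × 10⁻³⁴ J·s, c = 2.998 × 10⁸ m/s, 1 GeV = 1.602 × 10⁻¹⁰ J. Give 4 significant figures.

Acceleration is [L]/[T]² = c·[E]/ℏ.
1 GeV → c/ℏ × (1 GeV in J) = 4.552 × 10³² m/s².
Convert the energy scale: 0.0450 MeV = 4.50 × 10⁻⁵ GeV.
Result: 4.50 × 10⁻⁵ × 4.552 × 10³² = 2.049 × 10²⁸ m/s².

2.049 × 10²⁸ m/s²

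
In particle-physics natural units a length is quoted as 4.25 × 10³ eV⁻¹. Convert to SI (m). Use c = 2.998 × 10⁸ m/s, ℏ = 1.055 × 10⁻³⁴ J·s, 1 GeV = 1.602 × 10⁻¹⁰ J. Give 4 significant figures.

8.391 × 10⁻⁴ m

A length is [E]⁻¹ in ℏ=c=1; restore one factor of ℏc.
1 GeV⁻¹ → ℏc × (1 GeV in J)⁻¹ = 1.974 × 10⁻¹⁶ m.
Convert the energy scale: 4.25 × 10³ eV⁻¹ = 4.25 × 10¹² GeV⁻¹.
Result: 4.25 × 10¹² × 1.974 × 10⁻¹⁶ = 8.391 × 10⁻⁴ m.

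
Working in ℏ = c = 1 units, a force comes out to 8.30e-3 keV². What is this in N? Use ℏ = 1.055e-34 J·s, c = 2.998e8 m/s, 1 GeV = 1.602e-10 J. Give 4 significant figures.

6.735e-9 N

Force is [E]/[L] = [E]²/(ℏc); restore (ℏc)⁻¹.
1 GeV² → 1/(ℏc) × (1 GeV in J)² = 8.114e5 N.
Convert the energy scale: 8.30e-3 keV² = 8.30e-15 GeV².
Result: 8.30e-15 × 8.114e5 = 6.735e-9 N.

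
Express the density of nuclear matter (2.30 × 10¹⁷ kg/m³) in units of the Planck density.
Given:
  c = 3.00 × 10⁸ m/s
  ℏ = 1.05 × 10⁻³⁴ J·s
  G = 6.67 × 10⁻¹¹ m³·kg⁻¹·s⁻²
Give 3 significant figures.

4.42 × 10⁻⁸⁰

Planck density: ρ_P = c⁵/(ℏG²) = 5.20 × 10⁹⁶ kg/m³.
2.30 × 10¹⁷ / 5.20 × 10⁹⁶ = 4.42 × 10⁻⁸⁰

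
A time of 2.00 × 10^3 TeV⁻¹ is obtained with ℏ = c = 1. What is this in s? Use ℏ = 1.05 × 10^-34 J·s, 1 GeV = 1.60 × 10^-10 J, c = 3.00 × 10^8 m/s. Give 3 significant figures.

A time is [E]⁻¹ in ℏ=c=1; restore one factor of ℏ.
1 GeV⁻¹ → ℏ × (1 GeV in J)⁻¹ = 6.56 × 10^-25 s.
Convert the energy scale: 2.00 × 10^3 TeV⁻¹ = 2 GeV⁻¹.
Result: 2 × 6.56 × 10^-25 = 1.31 × 10^-24 s.

1.31 × 10^-24 s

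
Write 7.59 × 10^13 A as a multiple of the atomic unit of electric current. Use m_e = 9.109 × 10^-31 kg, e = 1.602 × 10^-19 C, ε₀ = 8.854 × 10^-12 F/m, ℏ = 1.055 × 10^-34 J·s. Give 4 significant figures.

1.148 × 10^16

atomic unit of electric current: I_au = e E_h/ℏ = m_e e⁵/((4πε₀)²ℏ³) = 6.612 × 10^-3 A.
7.59 × 10^13 / 6.612 × 10^-3 = 1.148 × 10^16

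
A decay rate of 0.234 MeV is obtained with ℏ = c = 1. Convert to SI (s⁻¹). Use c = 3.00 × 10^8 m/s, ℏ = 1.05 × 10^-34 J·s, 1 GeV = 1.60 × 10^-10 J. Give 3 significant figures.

3.57 × 10^20 s⁻¹

A rate is [E]/ℏ; divide by ℏ.
1 GeV → 1/ℏ × (1 GeV in J) = 1.52 × 10^24 s⁻¹.
Convert the energy scale: 0.234 MeV = 2.34 × 10^-4 GeV.
Result: 2.34 × 10^-4 × 1.52 × 10^24 = 3.57 × 10^20 s⁻¹.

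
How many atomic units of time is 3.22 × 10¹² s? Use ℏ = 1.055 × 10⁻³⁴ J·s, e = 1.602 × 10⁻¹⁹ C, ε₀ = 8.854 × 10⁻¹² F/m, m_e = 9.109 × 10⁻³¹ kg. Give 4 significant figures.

1.329 × 10²⁹

atomic unit of time: τ_au = (4πε₀)²ℏ³/(m_e e⁴) = 2.423 × 10⁻¹⁷ s.
3.22 × 10¹² / 2.423 × 10⁻¹⁷ = 1.329 × 10²⁹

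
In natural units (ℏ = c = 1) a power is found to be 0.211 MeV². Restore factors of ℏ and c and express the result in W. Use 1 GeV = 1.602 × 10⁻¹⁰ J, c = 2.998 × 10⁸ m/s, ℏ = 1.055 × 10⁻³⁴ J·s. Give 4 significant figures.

5.133 × 10⁷ W

Power is [E]/[T] = [E]²/ℏ.
1 GeV² → 1/ℏ × (1 GeV in J)² = 2.433 × 10¹⁴ W.
Convert the energy scale: 0.211 MeV² = 2.11 × 10⁻⁷ GeV².
Result: 2.11 × 10⁻⁷ × 2.433 × 10¹⁴ = 5.133 × 10⁷ W.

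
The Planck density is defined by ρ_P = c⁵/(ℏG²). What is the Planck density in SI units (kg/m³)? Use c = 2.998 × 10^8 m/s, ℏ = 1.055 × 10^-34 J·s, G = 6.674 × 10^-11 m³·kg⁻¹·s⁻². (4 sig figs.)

ρ_P = c⁵/(ℏG²)
  = 2.422 × 10^42 / 4.699 × 10^-55
  = 5.154 × 10^96 kg/m³

5.154 × 10^96 kg/m³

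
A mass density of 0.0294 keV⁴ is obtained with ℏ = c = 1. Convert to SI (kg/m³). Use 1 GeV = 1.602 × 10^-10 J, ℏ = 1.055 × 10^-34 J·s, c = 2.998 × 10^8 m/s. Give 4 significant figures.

6.809 × 10^-6 kg/m³

Mass density is [E]/(c²[L]³) = [E]⁴/(ℏ³c⁵).
1 GeV⁴ → 1/(ℏ³c⁵) × (1 GeV in J)⁴ = 2.316 × 10^20 kg/m³.
Convert the energy scale: 0.0294 keV⁴ = 2.94 × 10^-26 GeV⁴.
Result: 2.94 × 10^-26 × 2.316 × 10^20 = 6.809 × 10^-6 kg/m³.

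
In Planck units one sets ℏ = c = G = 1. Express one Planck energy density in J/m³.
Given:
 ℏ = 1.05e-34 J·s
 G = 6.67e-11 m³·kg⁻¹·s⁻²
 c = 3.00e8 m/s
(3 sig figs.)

u_P = c⁷/(ℏG²)
  = 2.19e59 / 4.67e-55
  = 4.68e113 J/m³

4.68e113 J/m³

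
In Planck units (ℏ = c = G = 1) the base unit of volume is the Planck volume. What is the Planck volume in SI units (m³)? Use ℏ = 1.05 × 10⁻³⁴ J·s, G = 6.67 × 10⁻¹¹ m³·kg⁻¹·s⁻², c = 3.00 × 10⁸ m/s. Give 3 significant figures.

V_P = (ℏG/c³)^(3/2)
  = √(1.75 × 10⁻²⁰⁹)
  = 4.18 × 10⁻¹⁰⁵ m³

4.18 × 10⁻¹⁰⁵ m³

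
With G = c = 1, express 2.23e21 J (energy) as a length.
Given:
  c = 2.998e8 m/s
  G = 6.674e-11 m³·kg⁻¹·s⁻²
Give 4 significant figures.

Energy → length via G/c⁴.
2.23e21 J × (G/c⁴) = 1.842e-23 m

1.842e-23 m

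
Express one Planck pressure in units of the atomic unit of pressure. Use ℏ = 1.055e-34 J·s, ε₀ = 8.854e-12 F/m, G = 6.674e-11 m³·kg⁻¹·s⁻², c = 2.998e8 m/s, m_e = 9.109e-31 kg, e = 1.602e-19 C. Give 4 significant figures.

Planck pressure: p_P = c⁷/(ℏG²) = 4.632e113 Pa
atomic unit of pressure: P_au = E_h/a₀³ = m_e⁴e¹⁰/((4πε₀)⁵ℏ⁸) = 2.929e13 Pa
ratio = 4.632e113 / 2.929e13 = 1.581e100

1.581e100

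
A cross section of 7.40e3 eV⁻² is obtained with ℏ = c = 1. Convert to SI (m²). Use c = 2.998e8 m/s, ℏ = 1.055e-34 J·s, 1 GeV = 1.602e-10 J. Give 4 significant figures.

2.885e-10 m²

Area is [L]² = [E]⁻²·(ℏc)²; restore (ℏc)².
1 GeV⁻² → (ℏc)² × (1 GeV in J)⁻² = 3.898e-32 m².
Convert the energy scale: 7.40e3 eV⁻² = 7.40e21 GeV⁻².
Result: 7.40e21 × 3.898e-32 = 2.885e-10 m².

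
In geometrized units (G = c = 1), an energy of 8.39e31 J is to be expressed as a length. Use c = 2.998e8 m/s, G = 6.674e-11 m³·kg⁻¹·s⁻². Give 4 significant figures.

6.931e-13 m

Energy → length via G/c⁴.
8.39e31 J × (G/c⁴) = 6.931e-13 m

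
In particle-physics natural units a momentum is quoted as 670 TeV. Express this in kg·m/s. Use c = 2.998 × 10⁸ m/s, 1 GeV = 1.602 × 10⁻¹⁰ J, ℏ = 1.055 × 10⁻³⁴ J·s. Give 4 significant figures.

3.580 × 10⁻¹³ kg·m/s

Momentum is [E]/c; divide by c.
1 GeV → 1/c × (1 GeV in J) = 5.344 × 10⁻¹⁹ kg·m/s.
Convert the energy scale: 670 TeV = 6.70 × 10⁵ GeV.
Result: 6.70 × 10⁵ × 5.344 × 10⁻¹⁹ = 3.580 × 10⁻¹³ kg·m/s.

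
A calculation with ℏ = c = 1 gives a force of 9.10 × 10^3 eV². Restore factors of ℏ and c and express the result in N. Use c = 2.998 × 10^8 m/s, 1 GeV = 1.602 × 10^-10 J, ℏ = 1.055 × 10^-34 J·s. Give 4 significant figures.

Force is [E]/[L] = [E]²/(ℏc); restore (ℏc)⁻¹.
1 GeV² → 1/(ℏc) × (1 GeV in J)² = 8.114 × 10^5 N.
Convert the energy scale: 9.10 × 10^3 eV² = 9.10 × 10^-15 GeV².
Result: 9.10 × 10^-15 × 8.114 × 10^5 = 7.384 × 10^-9 N.

7.384 × 10^-9 N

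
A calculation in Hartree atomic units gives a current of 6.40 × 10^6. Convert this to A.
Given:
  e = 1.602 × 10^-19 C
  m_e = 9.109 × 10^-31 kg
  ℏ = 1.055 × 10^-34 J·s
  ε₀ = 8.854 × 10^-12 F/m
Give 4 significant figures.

4.232 × 10^4 A

One atomic unit of electric current: I_au = e E_h/ℏ = m_e e⁵/((4πε₀)²ℏ³) = 6.612 × 10^-3 A.
6.40 × 10^6 × 6.612 × 10^-3 A = 4.232 × 10^4 A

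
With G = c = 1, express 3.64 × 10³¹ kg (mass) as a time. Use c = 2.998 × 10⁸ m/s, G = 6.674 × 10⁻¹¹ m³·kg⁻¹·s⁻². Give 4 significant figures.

9.016 × 10⁻⁵ s

Mass → time via G/c³.
3.64 × 10³¹ kg × (G/c³) = 9.016 × 10⁻⁵ s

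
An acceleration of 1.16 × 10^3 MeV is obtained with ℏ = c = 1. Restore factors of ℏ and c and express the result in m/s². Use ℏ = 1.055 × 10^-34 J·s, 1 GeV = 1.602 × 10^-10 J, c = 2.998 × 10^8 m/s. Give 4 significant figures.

Acceleration is [L]/[T]² = c·[E]/ℏ.
1 GeV → c/ℏ × (1 GeV in J) = 4.552 × 10^32 m/s².
Convert the energy scale: 1.16 × 10^3 MeV = 1.16 GeV.
Result: 1.16 × 4.552 × 10^32 = 5.281 × 10^32 m/s².

5.281 × 10^32 m/s²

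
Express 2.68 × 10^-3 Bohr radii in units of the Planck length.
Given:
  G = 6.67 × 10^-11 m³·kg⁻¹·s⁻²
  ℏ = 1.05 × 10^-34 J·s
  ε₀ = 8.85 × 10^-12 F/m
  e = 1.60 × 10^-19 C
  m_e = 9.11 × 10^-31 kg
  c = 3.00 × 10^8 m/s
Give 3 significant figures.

Bohr radius: a₀ = 4πε₀ℏ²/(m_e e²) = 5.26 × 10^-11 m
Planck length: ℓ_P = √(ℏG/c³) = 1.61 × 10^-35 m
2.68 × 10^-3 × 5.26 × 10^-11 / 1.61 × 10^-35 = 8.75 × 10^21

8.75 × 10^21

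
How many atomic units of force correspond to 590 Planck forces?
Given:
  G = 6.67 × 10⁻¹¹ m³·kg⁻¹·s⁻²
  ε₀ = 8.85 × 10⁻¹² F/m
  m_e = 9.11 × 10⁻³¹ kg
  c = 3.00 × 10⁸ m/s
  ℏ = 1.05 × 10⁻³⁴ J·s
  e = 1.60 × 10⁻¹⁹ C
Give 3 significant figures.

8.60 × 10⁵³

Planck force: F_P = c⁴/G = 1.21 × 10⁴⁴ N
atomic unit of force: F_au = E_h/a₀ = m_e²e⁶/((4πε₀)³ℏ⁴) = 8.33 × 10⁻⁸ N
590 × 1.21 × 10⁴⁴ / 8.33 × 10⁻⁸ = 8.60 × 10⁵³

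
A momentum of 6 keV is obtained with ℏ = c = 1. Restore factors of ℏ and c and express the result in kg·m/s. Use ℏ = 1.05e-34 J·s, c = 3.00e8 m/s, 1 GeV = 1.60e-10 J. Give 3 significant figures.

3.20e-24 kg·m/s

Momentum is [E]/c; divide by c.
1 GeV → 1/c × (1 GeV in J) = 5.33e-19 kg·m/s.
Convert the energy scale: 6 keV = 6.00e-6 GeV.
Result: 6.00e-6 × 5.33e-19 = 3.20e-24 kg·m/s.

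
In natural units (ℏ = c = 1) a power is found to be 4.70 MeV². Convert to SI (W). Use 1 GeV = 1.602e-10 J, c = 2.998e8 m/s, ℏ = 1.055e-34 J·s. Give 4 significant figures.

1.143e9 W

Power is [E]/[T] = [E]²/ℏ.
1 GeV² → 1/ℏ × (1 GeV in J)² = 2.433e14 W.
Convert the energy scale: 4.70 MeV² = 4.70e-6 GeV².
Result: 4.70e-6 × 2.433e14 = 1.143e9 W.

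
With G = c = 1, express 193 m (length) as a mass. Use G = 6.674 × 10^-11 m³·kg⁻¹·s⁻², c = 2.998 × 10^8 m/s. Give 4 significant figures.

2.599 × 10^29 kg

Length → mass via c²/G.
193 m × (c²/G) = 2.599 × 10^29 kg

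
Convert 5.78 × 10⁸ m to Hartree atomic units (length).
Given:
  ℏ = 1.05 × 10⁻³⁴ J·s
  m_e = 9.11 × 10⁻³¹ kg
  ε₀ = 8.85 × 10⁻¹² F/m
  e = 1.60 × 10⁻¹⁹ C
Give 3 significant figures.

Bohr radius: a₀ = 4πε₀ℏ²/(m_e e²) = 5.26 × 10⁻¹¹ m.
5.78 × 10⁸ / 5.26 × 10⁻¹¹ = 1.10 × 10¹⁹

1.10 × 10¹⁹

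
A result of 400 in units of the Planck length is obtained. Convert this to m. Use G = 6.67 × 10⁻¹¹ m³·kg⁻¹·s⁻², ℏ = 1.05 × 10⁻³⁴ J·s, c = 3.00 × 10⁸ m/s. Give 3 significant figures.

6.44 × 10⁻³³ m

One Planck length: ℓ_P = √(ℏG/c³) = 1.61 × 10⁻³⁵ m.
400 × 1.61 × 10⁻³⁵ m = 6.44 × 10⁻³³ m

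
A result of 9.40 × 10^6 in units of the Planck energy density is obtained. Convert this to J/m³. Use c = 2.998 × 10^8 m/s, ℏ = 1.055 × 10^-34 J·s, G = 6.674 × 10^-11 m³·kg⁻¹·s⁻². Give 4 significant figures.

4.354 × 10^120 J/m³

One Planck energy density: u_P = c⁷/(ℏG²) = 4.632 × 10^113 J/m³.
9.40 × 10^6 × 4.632 × 10^113 J/m³ = 4.354 × 10^120 J/m³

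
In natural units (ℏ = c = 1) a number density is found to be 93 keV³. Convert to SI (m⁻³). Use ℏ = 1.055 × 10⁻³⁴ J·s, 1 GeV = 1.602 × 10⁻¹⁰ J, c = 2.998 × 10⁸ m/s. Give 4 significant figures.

1.208 × 10³¹ m⁻³

Number density is [L]⁻³ = [E]³/(ℏc)³.
1 GeV³ → 1/(ℏc)³ × (1 GeV in J)³ = 1.299 × 10⁴⁷ m⁻³.
Convert the energy scale: 93 keV³ = 9.30 × 10⁻¹⁷ GeV³.
Result: 9.30 × 10⁻¹⁷ × 1.299 × 10⁴⁷ = 1.208 × 10³¹ m⁻³.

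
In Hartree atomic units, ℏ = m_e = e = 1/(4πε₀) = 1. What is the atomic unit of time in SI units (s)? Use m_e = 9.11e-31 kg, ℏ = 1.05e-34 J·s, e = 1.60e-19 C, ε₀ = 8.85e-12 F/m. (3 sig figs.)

2.40e-17 s

Dimensional analysis gives τ_au = (4πε₀)²ℏ³/(m_e e⁴).
E_h = 4.38e-18 J
ℏ/E_h = 2.40e-17 s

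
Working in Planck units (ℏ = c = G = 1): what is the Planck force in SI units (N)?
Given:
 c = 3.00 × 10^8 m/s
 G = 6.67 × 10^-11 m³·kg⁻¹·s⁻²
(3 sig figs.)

Dimensional analysis gives F_P = c⁴/G.
  = 8.10 × 10^33 / 6.67 × 10^-11
  = 1.21 × 10^44 N

1.21 × 10^44 N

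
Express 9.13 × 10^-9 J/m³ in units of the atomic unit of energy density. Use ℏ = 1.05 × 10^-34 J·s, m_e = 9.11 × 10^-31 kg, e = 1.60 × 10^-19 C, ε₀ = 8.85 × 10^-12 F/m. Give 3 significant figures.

3.03 × 10^-22

atomic unit of energy density: u_au = E_h/a₀³ = m_e⁴e¹⁰/((4πε₀)⁵ℏ⁸) = 3.01 × 10^13 J/m³.
9.13 × 10^-9 / 3.01 × 10^13 = 3.03 × 10^-22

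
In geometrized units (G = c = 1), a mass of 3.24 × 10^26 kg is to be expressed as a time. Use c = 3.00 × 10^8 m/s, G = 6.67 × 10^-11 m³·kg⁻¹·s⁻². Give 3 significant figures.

8.00 × 10^-10 s

Mass → time via G/c³.
3.24 × 10^26 kg × (G/c³) = 8.00 × 10^-10 s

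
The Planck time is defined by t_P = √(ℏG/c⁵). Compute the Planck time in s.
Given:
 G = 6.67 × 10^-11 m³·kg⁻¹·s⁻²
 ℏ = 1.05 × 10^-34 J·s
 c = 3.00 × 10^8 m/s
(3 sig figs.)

t_P = √(ℏG/c⁵)
  = √(2.88 × 10^-87)
  = 5.37 × 10^-44 s

5.37 × 10^-44 s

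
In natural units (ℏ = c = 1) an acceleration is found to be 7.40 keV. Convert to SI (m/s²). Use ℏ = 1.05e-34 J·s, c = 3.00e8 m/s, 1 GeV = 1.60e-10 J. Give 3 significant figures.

Acceleration is [L]/[T]² = c·[E]/ℏ.
1 GeV → c/ℏ × (1 GeV in J) = 4.57e32 m/s².
Convert the energy scale: 7.40 keV = 7.40e-6 GeV.
Result: 7.40e-6 × 4.57e32 = 3.38e27 m/s².

3.38e27 m/s²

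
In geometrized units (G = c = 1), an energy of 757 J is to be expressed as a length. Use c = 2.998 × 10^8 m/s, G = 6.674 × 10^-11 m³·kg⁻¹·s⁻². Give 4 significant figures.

Energy → length via G/c⁴.
757 J × (G/c⁴) = 6.254 × 10^-42 m

6.254 × 10^-42 m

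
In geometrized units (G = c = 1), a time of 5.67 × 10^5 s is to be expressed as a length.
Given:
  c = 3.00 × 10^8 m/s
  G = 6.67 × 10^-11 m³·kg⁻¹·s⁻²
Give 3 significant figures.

Time → length via c.
5.67 × 10^5 s × (c) = 1.70 × 10^14 m

1.70 × 10^14 m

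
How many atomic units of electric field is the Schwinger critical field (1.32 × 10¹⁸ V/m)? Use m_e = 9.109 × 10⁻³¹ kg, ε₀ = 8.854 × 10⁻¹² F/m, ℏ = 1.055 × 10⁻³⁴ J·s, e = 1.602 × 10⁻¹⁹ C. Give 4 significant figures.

atomic unit of electric field: E_au = E_h/(e a₀) = m_e²e⁵/((4πε₀)³ℏ⁴) = 5.131 × 10¹¹ V/m.
1.32 × 10¹⁸ / 5.131 × 10¹¹ = 2.573 × 10⁶

2.573 × 10⁶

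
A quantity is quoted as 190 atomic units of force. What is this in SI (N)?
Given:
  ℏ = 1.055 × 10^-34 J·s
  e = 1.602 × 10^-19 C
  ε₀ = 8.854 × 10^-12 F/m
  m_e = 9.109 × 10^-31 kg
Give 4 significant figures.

1.562 × 10^-5 N

One atomic unit of force: F_au = E_h/a₀ = m_e²e⁶/((4πε₀)³ℏ⁴) = 8.220 × 10^-8 N.
190 × 8.220 × 10^-8 N = 1.562 × 10^-5 N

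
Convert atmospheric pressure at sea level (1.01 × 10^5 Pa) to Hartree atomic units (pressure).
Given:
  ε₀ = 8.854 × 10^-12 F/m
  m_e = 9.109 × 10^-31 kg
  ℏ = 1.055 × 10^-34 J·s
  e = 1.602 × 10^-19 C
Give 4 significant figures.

atomic unit of pressure: P_au = E_h/a₀³ = m_e⁴e¹⁰/((4πε₀)⁵ℏ⁸) = 2.929 × 10^13 Pa.
1.01 × 10^5 / 2.929 × 10^13 = 3.448 × 10^-9

3.448 × 10^-9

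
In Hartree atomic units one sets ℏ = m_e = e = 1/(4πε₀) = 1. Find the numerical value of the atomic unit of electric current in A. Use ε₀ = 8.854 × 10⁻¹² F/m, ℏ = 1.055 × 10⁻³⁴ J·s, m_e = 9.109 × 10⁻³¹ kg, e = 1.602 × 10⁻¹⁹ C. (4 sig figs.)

I_au = e E_h/ℏ = m_e e⁵/((4πε₀)²ℏ³)
E_h = 4.354 × 10⁻¹⁸ J
e·E_h/ℏ = 6.612 × 10⁻³ A

6.612 × 10⁻³ A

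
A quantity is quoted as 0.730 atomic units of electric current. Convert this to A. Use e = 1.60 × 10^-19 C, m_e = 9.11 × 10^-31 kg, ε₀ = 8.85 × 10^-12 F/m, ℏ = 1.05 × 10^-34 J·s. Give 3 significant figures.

One atomic unit of electric current: I_au = e E_h/ℏ = m_e e⁵/((4πε₀)²ℏ³) = 6.67 × 10^-3 A.
0.730 × 6.67 × 10^-3 A = 4.87 × 10^-3 A

4.87 × 10^-3 A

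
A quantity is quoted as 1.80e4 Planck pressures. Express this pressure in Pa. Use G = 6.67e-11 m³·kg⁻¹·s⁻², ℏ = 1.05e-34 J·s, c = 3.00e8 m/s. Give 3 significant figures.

8.43e117 Pa

One Planck pressure: p_P = c⁷/(ℏG²) = 4.68e113 Pa.
1.80e4 × 4.68e113 Pa = 8.43e117 Pa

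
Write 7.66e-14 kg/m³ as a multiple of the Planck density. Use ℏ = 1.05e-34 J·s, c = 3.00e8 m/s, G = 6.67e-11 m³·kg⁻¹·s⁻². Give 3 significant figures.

Planck density: ρ_P = c⁵/(ℏG²) = 5.20e96 kg/m³.
7.66e-14 / 5.20e96 = 1.47e-110

1.47e-110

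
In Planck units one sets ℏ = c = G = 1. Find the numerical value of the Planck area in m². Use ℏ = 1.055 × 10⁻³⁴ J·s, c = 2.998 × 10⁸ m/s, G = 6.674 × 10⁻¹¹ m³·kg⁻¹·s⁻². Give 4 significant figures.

A_P = ℏG/c³
  = 7.041 × 10⁻⁴⁵ / 2.695 × 10²⁵
  = 2.613 × 10⁻⁷⁰ m²

2.613 × 10⁻⁷⁰ m²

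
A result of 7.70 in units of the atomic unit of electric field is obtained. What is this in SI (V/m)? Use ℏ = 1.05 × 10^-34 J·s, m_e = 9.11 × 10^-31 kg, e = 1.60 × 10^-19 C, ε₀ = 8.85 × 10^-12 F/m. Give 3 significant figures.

One atomic unit of electric field: E_au = E_h/(e a₀) = m_e²e⁵/((4πε₀)³ℏ⁴) = 5.20 × 10^11 V/m.
7.70 × 5.20 × 10^11 V/m = 4.01 × 10^12 V/m

4.01 × 10^12 V/m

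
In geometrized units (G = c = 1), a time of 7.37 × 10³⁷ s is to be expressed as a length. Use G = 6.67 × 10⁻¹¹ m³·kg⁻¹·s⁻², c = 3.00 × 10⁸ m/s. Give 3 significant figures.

Time → length via c.
7.37 × 10³⁷ s × (c) = 2.21 × 10⁴⁶ m

2.21 × 10⁴⁶ m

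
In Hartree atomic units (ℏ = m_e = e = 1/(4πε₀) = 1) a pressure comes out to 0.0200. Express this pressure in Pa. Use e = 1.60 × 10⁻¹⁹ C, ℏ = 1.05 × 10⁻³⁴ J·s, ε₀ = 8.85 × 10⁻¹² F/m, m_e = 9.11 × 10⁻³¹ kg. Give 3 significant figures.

One atomic unit of pressure: P_au = E_h/a₀³ = m_e⁴e¹⁰/((4πε₀)⁵ℏ⁸) = 3.01 × 10¹³ Pa.
0.0200 × 3.01 × 10¹³ Pa = 6.03 × 10¹¹ Pa

6.03 × 10¹¹ Pa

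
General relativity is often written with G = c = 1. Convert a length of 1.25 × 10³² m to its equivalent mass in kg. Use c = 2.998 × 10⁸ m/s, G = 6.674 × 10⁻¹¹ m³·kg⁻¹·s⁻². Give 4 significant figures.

Length → mass via c²/G.
1.25 × 10³² m × (c²/G) = 1.683 × 10⁵⁹ kg

1.683 × 10⁵⁹ kg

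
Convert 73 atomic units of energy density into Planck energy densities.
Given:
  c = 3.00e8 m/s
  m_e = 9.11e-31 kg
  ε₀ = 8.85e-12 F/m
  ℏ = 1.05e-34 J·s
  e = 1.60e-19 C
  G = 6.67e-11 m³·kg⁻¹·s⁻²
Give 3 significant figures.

4.70e-99

atomic unit of energy density: u_au = E_h/a₀³ = m_e⁴e¹⁰/((4πε₀)⁵ℏ⁸) = 3.01e13 J/m³
Planck energy density: u_P = c⁷/(ℏG²) = 4.68e113 J/m³
73 × 3.01e13 / 4.68e113 = 4.70e-99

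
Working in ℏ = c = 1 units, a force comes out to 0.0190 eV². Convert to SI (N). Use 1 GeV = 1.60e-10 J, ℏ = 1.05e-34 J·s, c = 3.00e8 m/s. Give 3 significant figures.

1.54e-14 N

Force is [E]/[L] = [E]²/(ℏc); restore (ℏc)⁻¹.
1 GeV² → 1/(ℏc) × (1 GeV in J)² = 8.13e5 N.
Convert the energy scale: 0.0190 eV² = 1.90e-20 GeV².
Result: 1.90e-20 × 8.13e5 = 1.54e-14 N.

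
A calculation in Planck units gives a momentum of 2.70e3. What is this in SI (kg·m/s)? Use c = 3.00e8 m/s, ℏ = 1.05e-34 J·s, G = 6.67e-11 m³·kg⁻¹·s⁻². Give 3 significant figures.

One Planck momentum: p_P = √(ℏc³/G) = 6.52 kg·m/s.
2.70e3 × 6.52 kg·m/s = 1.76e4 kg·m/s

1.76e4 kg·m/s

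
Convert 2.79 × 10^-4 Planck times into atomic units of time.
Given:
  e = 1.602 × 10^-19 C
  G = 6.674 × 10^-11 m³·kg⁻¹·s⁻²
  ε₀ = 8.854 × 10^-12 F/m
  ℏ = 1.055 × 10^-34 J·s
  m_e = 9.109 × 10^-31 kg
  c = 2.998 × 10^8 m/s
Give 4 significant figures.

Planck time: t_P = √(ℏG/c⁵) = 5.392 × 10^-44 s
atomic unit of time: τ_au = (4πε₀)²ℏ³/(m_e e⁴) = 2.423 × 10^-17 s
2.79 × 10^-4 × 5.392 × 10^-44 / 2.423 × 10^-17 = 6.209 × 10^-31

6.209 × 10^-31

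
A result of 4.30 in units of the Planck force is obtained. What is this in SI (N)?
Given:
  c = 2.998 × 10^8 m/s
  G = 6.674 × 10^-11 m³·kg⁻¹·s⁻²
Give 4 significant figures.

5.205 × 10^44 N

One Planck force: F_P = c⁴/G = 1.210 × 10^44 N.
4.30 × 1.210 × 10^44 N = 5.205 × 10^44 N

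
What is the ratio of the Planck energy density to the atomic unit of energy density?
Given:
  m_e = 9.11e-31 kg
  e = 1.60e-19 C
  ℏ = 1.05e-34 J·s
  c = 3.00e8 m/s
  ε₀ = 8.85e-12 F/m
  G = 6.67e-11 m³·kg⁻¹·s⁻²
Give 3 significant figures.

1.55e100

Planck energy density: u_P = c⁷/(ℏG²) = 4.68e113 J/m³
atomic unit of energy density: u_au = E_h/a₀³ = m_e⁴e¹⁰/((4πε₀)⁵ℏ⁸) = 3.01e13 J/m³
ratio = 4.68e113 / 3.01e13 = 1.55e100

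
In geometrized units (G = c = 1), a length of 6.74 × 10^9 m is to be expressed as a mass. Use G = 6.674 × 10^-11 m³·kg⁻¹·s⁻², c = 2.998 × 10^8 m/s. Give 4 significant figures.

Length → mass via c²/G.
6.74 × 10^9 m × (c²/G) = 9.077 × 10^36 kg

9.077 × 10^36 kg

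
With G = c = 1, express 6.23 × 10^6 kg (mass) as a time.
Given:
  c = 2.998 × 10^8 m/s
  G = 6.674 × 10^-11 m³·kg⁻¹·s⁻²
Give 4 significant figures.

1.543 × 10^-29 s

Mass → time via G/c³.
6.23 × 10^6 kg × (G/c³) = 1.543 × 10^-29 s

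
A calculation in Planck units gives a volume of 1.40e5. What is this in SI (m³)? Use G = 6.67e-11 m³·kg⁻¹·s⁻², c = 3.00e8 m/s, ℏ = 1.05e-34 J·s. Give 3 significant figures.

5.85e-100 m³

One Planck volume: V_P = (ℏG/c³)^(3/2) = 4.18e-105 m³.
1.40e5 × 4.18e-105 m³ = 5.85e-100 m³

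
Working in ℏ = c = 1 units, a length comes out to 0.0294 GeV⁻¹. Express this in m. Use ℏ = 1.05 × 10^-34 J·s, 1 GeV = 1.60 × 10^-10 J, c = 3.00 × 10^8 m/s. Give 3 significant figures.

5.79 × 10^-18 m

A length is [E]⁻¹ in ℏ=c=1; restore one factor of ℏc.
1 GeV⁻¹ → ℏc × (1 GeV in J)⁻¹ = 1.97 × 10^-16 m.
Result: 0.0294 × 1.97 × 10^-16 = 5.79 × 10^-18 m.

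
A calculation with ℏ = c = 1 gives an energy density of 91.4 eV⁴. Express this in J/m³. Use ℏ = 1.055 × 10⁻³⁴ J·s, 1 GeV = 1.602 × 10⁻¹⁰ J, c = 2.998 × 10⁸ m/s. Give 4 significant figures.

1.903 × 10³ J/m³

[E]/[L]³ = [E]⁴/(ℏc)³; restore (ℏc)⁻³.
1 GeV⁴ → 1/(ℏc)³ × (1 GeV in J)⁴ = 2.082 × 10³⁷ J/m³.
Convert the energy scale: 91.4 eV⁴ = 9.14 × 10⁻³⁵ GeV⁴.
Result: 9.14 × 10⁻³⁵ × 2.082 × 10³⁷ = 1.903 × 10³ J/m³.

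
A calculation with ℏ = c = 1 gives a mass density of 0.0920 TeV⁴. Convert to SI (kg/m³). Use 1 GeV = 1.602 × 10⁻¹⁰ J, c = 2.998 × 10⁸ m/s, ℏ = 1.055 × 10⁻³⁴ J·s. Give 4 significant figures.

Mass density is [E]/(c²[L]³) = [E]⁴/(ℏ³c⁵).
1 GeV⁴ → 1/(ℏ³c⁵) × (1 GeV in J)⁴ = 2.316 × 10²⁰ kg/m³.
Convert the energy scale: 0.0920 TeV⁴ = 9.20 × 10¹⁰ GeV⁴.
Result: 9.20 × 10¹⁰ × 2.316 × 10²⁰ = 2.131 × 10³¹ kg/m³.

2.131 × 10³¹ kg/m³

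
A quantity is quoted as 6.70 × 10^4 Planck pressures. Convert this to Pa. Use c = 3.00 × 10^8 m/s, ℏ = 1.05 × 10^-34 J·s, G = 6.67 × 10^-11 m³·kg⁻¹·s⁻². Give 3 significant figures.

One Planck pressure: p_P = c⁷/(ℏG²) = 4.68 × 10^113 Pa.
6.70 × 10^4 × 4.68 × 10^113 Pa = 3.14 × 10^118 Pa

3.14 × 10^118 Pa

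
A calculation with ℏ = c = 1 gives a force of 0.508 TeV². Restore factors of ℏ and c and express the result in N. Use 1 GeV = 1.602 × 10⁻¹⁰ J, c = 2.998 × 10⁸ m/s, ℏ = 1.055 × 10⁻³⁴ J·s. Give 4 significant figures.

4.122 × 10¹¹ N

Force is [E]/[L] = [E]²/(ℏc); restore (ℏc)⁻¹.
1 GeV² → 1/(ℏc) × (1 GeV in J)² = 8.114 × 10⁵ N.
Convert the energy scale: 0.508 TeV² = 5.08 × 10⁵ GeV².
Result: 5.08 × 10⁵ × 8.114 × 10⁵ = 4.122 × 10¹¹ N.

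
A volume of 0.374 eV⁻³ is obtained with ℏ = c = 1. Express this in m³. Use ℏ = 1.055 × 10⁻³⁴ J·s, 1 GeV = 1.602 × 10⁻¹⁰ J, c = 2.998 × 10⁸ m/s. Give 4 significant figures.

Volume is [L]³ = [E]⁻³·(ℏc)³.
1 GeV⁻³ → (ℏc)³ × (1 GeV in J)⁻³ = 7.696 × 10⁻⁴⁸ m³.
Convert the energy scale: 0.374 eV⁻³ = 3.74 × 10²⁶ GeV⁻³.
Result: 3.74 × 10²⁶ × 7.696 × 10⁻⁴⁸ = 2.878 × 10⁻²¹ m³.

2.878 × 10⁻²¹ m³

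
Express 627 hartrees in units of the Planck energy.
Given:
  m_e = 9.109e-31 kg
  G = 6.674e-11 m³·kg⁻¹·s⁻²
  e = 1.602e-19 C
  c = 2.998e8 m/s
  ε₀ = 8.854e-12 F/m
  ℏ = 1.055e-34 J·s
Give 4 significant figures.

hartree: E_h = m_e e⁴/(4πε₀ℏ)² = 4.354e-18 J
Planck energy: E_P = √(ℏc⁵/G) = 1.957e9 J
627 × 4.354e-18 / 1.957e9 = 1.395e-24

1.395e-24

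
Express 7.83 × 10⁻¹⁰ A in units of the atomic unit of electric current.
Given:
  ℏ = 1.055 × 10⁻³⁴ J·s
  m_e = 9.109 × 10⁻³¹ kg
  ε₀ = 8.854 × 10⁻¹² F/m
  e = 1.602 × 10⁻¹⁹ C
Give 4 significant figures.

1.184 × 10⁻⁷

atomic unit of electric current: I_au = e E_h/ℏ = m_e e⁵/((4πε₀)²ℏ³) = 6.612 × 10⁻³ A.
7.83 × 10⁻¹⁰ / 6.612 × 10⁻³ = 1.184 × 10⁻⁷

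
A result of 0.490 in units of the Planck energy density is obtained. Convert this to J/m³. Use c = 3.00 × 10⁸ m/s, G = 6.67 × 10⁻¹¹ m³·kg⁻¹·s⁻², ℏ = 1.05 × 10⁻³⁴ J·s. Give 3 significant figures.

2.29 × 10¹¹³ J/m³

One Planck energy density: u_P = c⁷/(ℏG²) = 4.68 × 10¹¹³ J/m³.
0.490 × 4.68 × 10¹¹³ J/m³ = 2.29 × 10¹¹³ J/m³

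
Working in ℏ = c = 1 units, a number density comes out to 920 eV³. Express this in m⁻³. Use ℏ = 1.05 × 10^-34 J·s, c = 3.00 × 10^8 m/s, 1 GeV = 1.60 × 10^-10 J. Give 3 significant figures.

1.21 × 10^23 m⁻³

Number density is [L]⁻³ = [E]³/(ℏc)³.
1 GeV³ → 1/(ℏc)³ × (1 GeV in J)³ = 1.31 × 10^47 m⁻³.
Convert the energy scale: 920 eV³ = 9.20 × 10^-25 GeV³.
Result: 9.20 × 10^-25 × 1.31 × 10^47 = 1.21 × 10^23 m⁻³.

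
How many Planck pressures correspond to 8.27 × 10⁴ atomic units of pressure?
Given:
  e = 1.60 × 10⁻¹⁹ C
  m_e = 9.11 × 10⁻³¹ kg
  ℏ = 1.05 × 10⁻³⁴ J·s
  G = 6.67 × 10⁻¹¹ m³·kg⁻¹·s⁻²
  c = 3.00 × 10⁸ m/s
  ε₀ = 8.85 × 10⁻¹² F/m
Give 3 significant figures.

5.32 × 10⁻⁹⁶

atomic unit of pressure: P_au = E_h/a₀³ = m_e⁴e¹⁰/((4πε₀)⁵ℏ⁸) = 3.01 × 10¹³ Pa
Planck pressure: p_P = c⁷/(ℏG²) = 4.68 × 10¹¹³ Pa
8.27 × 10⁴ × 3.01 × 10¹³ / 4.68 × 10¹¹³ = 5.32 × 10⁻⁹⁶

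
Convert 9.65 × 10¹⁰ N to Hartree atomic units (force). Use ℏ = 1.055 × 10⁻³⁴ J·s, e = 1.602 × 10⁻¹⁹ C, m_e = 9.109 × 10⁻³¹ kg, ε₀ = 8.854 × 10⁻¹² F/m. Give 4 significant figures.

atomic unit of force: F_au = E_h/a₀ = m_e²e⁶/((4πε₀)³ℏ⁴) = 8.220 × 10⁻⁸ N.
9.65 × 10¹⁰ / 8.220 × 10⁻⁸ = 1.174 × 10¹⁸

1.174 × 10¹⁸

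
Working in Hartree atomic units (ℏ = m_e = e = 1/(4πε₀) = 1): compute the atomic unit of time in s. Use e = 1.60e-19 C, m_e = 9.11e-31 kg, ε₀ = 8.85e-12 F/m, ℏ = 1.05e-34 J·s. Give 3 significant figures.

2.40e-17 s

Dimensional analysis gives τ_au = (4πε₀)²ℏ³/(m_e e⁴).
E_h = 4.38e-18 J
ℏ/E_h = 2.40e-17 s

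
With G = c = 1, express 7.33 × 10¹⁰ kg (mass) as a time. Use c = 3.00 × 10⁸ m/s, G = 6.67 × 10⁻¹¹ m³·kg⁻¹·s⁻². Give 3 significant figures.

1.81 × 10⁻²⁵ s

Mass → time via G/c³.
7.33 × 10¹⁰ kg × (G/c³) = 1.81 × 10⁻²⁵ s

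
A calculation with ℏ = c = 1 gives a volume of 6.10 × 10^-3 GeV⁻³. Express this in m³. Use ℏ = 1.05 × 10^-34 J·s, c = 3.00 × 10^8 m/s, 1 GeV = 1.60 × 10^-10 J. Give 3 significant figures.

4.65 × 10^-50 m³

Volume is [L]³ = [E]⁻³·(ℏc)³.
1 GeV⁻³ → (ℏc)³ × (1 GeV in J)⁻³ = 7.63 × 10^-48 m³.
Result: 6.10 × 10^-3 × 7.63 × 10^-48 = 4.65 × 10^-50 m³.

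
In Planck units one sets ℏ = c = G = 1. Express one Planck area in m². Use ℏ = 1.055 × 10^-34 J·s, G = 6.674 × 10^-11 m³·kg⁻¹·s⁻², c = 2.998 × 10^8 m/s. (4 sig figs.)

A_P = ℏG/c³
  = 7.041 × 10^-45 / 2.695 × 10^25
  = 2.613 × 10^-70 m²

2.613 × 10^-70 m²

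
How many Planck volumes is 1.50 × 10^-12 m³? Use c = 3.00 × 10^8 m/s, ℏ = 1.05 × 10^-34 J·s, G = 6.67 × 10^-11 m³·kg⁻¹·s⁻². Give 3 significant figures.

Planck volume: V_P = (ℏG/c³)^(3/2) = 4.18 × 10^-105 m³.
1.50 × 10^-12 / 4.18 × 10^-105 = 3.59 × 10^92

3.59 × 10^92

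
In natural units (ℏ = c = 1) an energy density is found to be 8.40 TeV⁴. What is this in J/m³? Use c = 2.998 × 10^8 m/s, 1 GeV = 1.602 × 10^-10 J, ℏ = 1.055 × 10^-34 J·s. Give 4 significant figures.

[E]/[L]³ = [E]⁴/(ℏc)³; restore (ℏc)⁻³.
1 GeV⁴ → 1/(ℏc)³ × (1 GeV in J)⁴ = 2.082 × 10^37 J/m³.
Convert the energy scale: 8.40 TeV⁴ = 8.40 × 10^12 GeV⁴.
Result: 8.40 × 10^12 × 2.082 × 10^37 = 1.749 × 10^50 J/m³.

1.749 × 10^50 J/m³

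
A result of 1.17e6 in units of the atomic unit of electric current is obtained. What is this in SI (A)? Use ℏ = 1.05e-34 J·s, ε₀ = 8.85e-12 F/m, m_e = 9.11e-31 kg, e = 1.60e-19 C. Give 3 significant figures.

7.81e3 A

One atomic unit of electric current: I_au = e E_h/ℏ = m_e e⁵/((4πε₀)²ℏ³) = 6.67e-3 A.
1.17e6 × 6.67e-3 A = 7.81e3 A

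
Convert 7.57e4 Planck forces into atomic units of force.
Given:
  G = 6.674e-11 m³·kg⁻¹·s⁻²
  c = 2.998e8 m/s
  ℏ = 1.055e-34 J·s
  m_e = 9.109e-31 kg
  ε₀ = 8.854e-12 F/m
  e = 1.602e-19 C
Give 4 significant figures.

Planck force: F_P = c⁴/G = 1.210e44 N
atomic unit of force: F_au = E_h/a₀ = m_e²e⁶/((4πε₀)³ℏ⁴) = 8.220e-8 N
7.57e4 × 1.210e44 / 8.220e-8 = 1.115e56

1.115e56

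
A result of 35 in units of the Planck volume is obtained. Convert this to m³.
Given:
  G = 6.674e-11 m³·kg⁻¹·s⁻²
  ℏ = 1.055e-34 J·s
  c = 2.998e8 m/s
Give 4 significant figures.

One Planck volume: V_P = (ℏG/c³)^(3/2) = 4.224e-105 m³.
35 × 4.224e-105 m³ = 1.478e-103 m³

1.478e-103 m³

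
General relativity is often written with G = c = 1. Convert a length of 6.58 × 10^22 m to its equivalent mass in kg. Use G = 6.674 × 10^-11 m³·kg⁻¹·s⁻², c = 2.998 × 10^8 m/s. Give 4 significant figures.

8.861 × 10^49 kg

Length → mass via c²/G.
6.58 × 10^22 m × (c²/G) = 8.861 × 10^49 kg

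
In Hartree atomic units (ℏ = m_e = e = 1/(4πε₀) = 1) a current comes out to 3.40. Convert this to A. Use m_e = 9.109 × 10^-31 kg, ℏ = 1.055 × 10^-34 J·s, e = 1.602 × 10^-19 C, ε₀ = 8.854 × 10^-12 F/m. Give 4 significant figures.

0.02248 A

One atomic unit of electric current: I_au = e E_h/ℏ = m_e e⁵/((4πε₀)²ℏ³) = 6.612 × 10^-3 A.
3.40 × 6.612 × 10^-3 A = 0.02248 A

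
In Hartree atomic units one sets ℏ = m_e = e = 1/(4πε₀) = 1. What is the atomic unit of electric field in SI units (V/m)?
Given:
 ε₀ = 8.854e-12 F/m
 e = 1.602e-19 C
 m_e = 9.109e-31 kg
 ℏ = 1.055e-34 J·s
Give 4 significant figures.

E_au = E_h/(e a₀) = m_e²e⁵/((4πε₀)³ℏ⁴)
E_h = 4.354e-18 J
a₀ = 5.297e-11 m
E_h/(e·a₀) = 5.131e11 V/m

5.131e11 V/m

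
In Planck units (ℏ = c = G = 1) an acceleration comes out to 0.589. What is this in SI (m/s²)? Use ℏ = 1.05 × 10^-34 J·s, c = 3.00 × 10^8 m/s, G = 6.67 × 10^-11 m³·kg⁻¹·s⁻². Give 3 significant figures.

3.29 × 10^51 m/s²

One Planck acceleration: a_P = √(c⁷/(ℏG)) = 5.59 × 10^51 m/s².
0.589 × 5.59 × 10^51 m/s² = 3.29 × 10^51 m/s²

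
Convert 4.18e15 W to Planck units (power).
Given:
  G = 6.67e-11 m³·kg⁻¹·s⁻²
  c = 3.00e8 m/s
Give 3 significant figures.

Planck power: P_P = c⁵/G = 3.64e52 W.
4.18e15 / 3.64e52 = 1.15e-37

1.15e-37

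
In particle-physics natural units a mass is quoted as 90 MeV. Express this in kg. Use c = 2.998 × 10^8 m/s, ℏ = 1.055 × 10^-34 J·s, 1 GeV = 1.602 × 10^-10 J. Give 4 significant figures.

1.604 × 10^-28 kg

Mass is [E]/c²; divide by c².
1 GeV → 1/c² × (1 GeV in J) = 1.782 × 10^-27 kg.
Convert the energy scale: 90 MeV = 0.0900 GeV.
Result: 0.0900 × 1.782 × 10^-27 = 1.604 × 10^-28 kg.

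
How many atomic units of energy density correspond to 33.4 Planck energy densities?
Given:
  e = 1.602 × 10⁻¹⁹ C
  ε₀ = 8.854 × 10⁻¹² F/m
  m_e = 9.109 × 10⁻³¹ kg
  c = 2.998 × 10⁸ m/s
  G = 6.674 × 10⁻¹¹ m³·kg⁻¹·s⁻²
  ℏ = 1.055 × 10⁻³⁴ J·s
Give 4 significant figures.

Planck energy density: u_P = c⁷/(ℏG²) = 4.632 × 10¹¹³ J/m³
atomic unit of energy density: u_au = E_h/a₀³ = m_e⁴e¹⁰/((4πε₀)⁵ℏ⁸) = 2.929 × 10¹³ J/m³
33.4 × 4.632 × 10¹¹³ / 2.929 × 10¹³ = 5.282 × 10¹⁰¹

5.282 × 10¹⁰¹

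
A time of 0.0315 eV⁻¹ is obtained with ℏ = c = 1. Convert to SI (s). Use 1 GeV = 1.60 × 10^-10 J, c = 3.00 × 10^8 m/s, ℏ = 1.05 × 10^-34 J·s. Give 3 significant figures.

A time is [E]⁻¹ in ℏ=c=1; restore one factor of ℏ.
1 GeV⁻¹ → ℏ × (1 GeV in J)⁻¹ = 6.56 × 10^-25 s.
Convert the energy scale: 0.0315 eV⁻¹ = 3.15 × 10^7 GeV⁻¹.
Result: 3.15 × 10^7 × 6.56 × 10^-25 = 2.07 × 10^-17 s.

2.07 × 10^-17 s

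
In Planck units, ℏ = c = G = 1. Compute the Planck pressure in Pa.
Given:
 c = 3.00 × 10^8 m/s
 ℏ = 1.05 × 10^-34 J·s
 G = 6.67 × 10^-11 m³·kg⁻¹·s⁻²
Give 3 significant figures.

Dimensional analysis gives p_P = c⁷/(ℏG²).
  = 2.19 × 10^59 / 4.67 × 10^-55
  = 4.68 × 10^113 Pa

4.68 × 10^113 Pa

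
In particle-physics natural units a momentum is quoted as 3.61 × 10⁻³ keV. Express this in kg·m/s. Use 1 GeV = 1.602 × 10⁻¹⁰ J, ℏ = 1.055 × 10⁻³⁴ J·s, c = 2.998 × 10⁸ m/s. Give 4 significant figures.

1.929 × 10⁻²⁷ kg·m/s

Momentum is [E]/c; divide by c.
1 GeV → 1/c × (1 GeV in J) = 5.344 × 10⁻¹⁹ kg·m/s.
Convert the energy scale: 3.61 × 10⁻³ keV = 3.61 × 10⁻⁹ GeV.
Result: 3.61 × 10⁻⁹ × 5.344 × 10⁻¹⁹ = 1.929 × 10⁻²⁷ kg·m/s.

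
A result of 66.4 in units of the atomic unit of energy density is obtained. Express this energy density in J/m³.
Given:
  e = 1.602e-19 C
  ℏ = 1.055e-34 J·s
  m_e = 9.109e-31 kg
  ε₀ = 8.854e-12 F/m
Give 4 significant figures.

One atomic unit of energy density: u_au = E_h/a₀³ = m_e⁴e¹⁰/((4πε₀)⁵ℏ⁸) = 2.929e13 J/m³.
66.4 × 2.929e13 J/m³ = 1.945e15 J/m³

1.945e15 J/m³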